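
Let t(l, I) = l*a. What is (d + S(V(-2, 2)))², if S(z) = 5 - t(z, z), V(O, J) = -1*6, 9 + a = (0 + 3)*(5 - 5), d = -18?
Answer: 4489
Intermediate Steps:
a = -9 (a = -9 + (0 + 3)*(5 - 5) = -9 + 3*0 = -9 + 0 = -9)
t(l, I) = -9*l (t(l, I) = l*(-9) = -9*l)
V(O, J) = -6
S(z) = 5 + 9*z (S(z) = 5 - (-9)*z = 5 + 9*z)
(d + S(V(-2, 2)))² = (-18 + (5 + 9*(-6)))² = (-18 + (5 - 54))² = (-18 - 49)² = (-67)² = 4489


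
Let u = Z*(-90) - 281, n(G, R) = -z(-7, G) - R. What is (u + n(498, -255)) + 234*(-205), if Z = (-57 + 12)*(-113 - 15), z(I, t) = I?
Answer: -566389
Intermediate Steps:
Z = 5760 (Z = -45*(-128) = 5760)
n(G, R) = 7 - R (n(G, R) = -1*(-7) - R = 7 - R)
u = -518681 (u = 5760*(-90) - 281 = -518400 - 281 = -518681)
(u + n(498, -255)) + 234*(-205) = (-518681 + (7 - 1*(-255))) + 234*(-205) = (-518681 + (7 + 255)) - 47970 = (-518681 + 262) - 47970 = -518419 - 47970 = -566389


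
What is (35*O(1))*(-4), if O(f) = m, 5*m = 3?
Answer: -84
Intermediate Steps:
m = 3/5 (m = (1/5)*3 = 3/5 ≈ 0.60000)
O(f) = 3/5
(35*O(1))*(-4) = (35*(3/5))*(-4) = 21*(-4) = -84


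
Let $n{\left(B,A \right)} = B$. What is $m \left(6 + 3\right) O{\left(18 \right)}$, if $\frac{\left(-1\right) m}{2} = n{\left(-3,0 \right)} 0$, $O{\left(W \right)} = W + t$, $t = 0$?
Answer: $0$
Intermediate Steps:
$O{\left(W \right)} = W$ ($O{\left(W \right)} = W + 0 = W$)
$m = 0$ ($m = - 2 \left(\left(-3\right) 0\right) = \left(-2\right) 0 = 0$)
$m \left(6 + 3\right) O{\left(18 \right)} = 0 \left(6 + 3\right) 18 = 0 \cdot 9 \cdot 18 = 0 \cdot 18 = 0$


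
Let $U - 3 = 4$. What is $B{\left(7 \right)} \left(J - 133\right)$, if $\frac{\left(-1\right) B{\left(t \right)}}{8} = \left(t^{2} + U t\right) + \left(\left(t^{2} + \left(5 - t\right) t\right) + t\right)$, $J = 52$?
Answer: $90720$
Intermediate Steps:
$U = 7$ ($U = 3 + 4 = 7$)
$B{\left(t \right)} = - 64 t - 16 t^{2} - 8 t \left(5 - t\right)$ ($B{\left(t \right)} = - 8 \left(\left(t^{2} + 7 t\right) + \left(\left(t^{2} + \left(5 - t\right) t\right) + t\right)\right) = - 8 \left(\left(t^{2} + 7 t\right) + \left(\left(t^{2} + t \left(5 - t\right)\right) + t\right)\right) = - 8 \left(\left(t^{2} + 7 t\right) + \left(t + t^{2} + t \left(5 - t\right)\right)\right) = - 8 \left(2 t^{2} + 8 t + t \left(5 - t\right)\right) = - 64 t - 16 t^{2} - 8 t \left(5 - t\right)$)
$B{\left(7 \right)} \left(J - 133\right) = \left(-8\right) 7 \left(13 + 7\right) \left(52 - 133\right) = \left(-8\right) 7 \cdot 20 \left(-81\right) = \left(-1120\right) \left(-81\right) = 90720$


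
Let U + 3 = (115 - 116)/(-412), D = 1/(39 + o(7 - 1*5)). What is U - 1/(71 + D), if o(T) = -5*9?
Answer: -527347/175100 ≈ -3.0117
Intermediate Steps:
o(T) = -45
D = -⅙ (D = 1/(39 - 45) = 1/(-6) = -⅙ ≈ -0.16667)
U = -1235/412 (U = -3 + (115 - 116)/(-412) = -3 - 1*(-1/412) = -3 + 1/412 = -1235/412 ≈ -2.9976)
U - 1/(71 + D) = -1235/412 - 1/(71 - ⅙) = -1235/412 - 1/425/6 = -1235/412 - 1*6/425 = -1235/412 - 6/425 = -527347/175100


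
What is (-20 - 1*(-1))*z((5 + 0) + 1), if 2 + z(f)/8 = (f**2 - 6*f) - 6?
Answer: 1216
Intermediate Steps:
z(f) = -64 - 48*f + 8*f**2 (z(f) = -16 + 8*((f**2 - 6*f) - 6) = -16 + 8*(-6 + f**2 - 6*f) = -16 + (-48 - 48*f + 8*f**2) = -64 - 48*f + 8*f**2)
(-20 - 1*(-1))*z((5 + 0) + 1) = (-20 - 1*(-1))*(-64 - 48*((5 + 0) + 1) + 8*((5 + 0) + 1)**2) = (-20 + 1)*(-64 - 48*(5 + 1) + 8*(5 + 1)**2) = -19*(-64 - 48*6 + 8*6**2) = -19*(-64 - 288 + 8*36) = -19*(-64 - 288 + 288) = -19*(-64) = 1216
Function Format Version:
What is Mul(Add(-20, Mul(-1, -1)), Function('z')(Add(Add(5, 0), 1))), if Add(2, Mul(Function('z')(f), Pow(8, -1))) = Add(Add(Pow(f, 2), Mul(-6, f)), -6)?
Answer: 1216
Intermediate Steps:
Function('z')(f) = Add(-64, Mul(-48, f), Mul(8, Pow(f, 2))) (Function('z')(f) = Add(-16, Mul(8, Add(Add(Pow(f, 2), Mul(-6, f)), -6))) = Add(-16, Mul(8, Add(-6, Pow(f, 2), Mul(-6, f)))) = Add(-16, Add(-48, Mul(-48, f), Mul(8, Pow(f, 2)))) = Add(-64, Mul(-48, f), Mul(8, Pow(f, 2))))
Mul(Add(-20, Mul(-1, -1)), Function('z')(Add(Add(5, 0), 1))) = Mul(Add(-20, Mul(-1, -1)), Add(-64, Mul(-48, Add(Add(5, 0), 1)), Mul(8, Pow(Add(Add(5, 0), 1), 2)))) = Mul(Add(-20, 1), Add(-64, Mul(-48, Add(5, 1)), Mul(8, Pow(Add(5, 1), 2)))) = Mul(-19, Add(-64, Mul(-48, 6), Mul(8, Pow(6, 2)))) = Mul(-19, Add(-64, -288, Mul(8, 36))) = Mul(-19, Add(-64, -288, 288)) = Mul(-19, -64) = 1216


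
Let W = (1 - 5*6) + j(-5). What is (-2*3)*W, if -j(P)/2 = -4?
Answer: 126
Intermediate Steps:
j(P) = 8 (j(P) = -2*(-4) = 8)
W = -21 (W = (1 - 5*6) + 8 = (1 - 30) + 8 = -29 + 8 = -21)
(-2*3)*W = -2*3*(-21) = -6*(-21) = 126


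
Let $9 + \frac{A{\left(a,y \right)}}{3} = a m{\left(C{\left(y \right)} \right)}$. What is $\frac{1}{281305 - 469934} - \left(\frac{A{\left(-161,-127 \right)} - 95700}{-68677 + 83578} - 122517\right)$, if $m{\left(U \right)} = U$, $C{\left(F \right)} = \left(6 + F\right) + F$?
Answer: $\frac{114787144790713}{936920243} \approx 1.2252 \cdot 10^{5}$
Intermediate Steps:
$C{\left(F \right)} = 6 + 2 F$
$A{\left(a,y \right)} = -27 + 3 a \left(6 + 2 y\right)$
$\frac{1}{281305 - 469934} - \left(\frac{A{\left(-161,-127 \right)} - 95700}{-68677 + 83578} - 122517\right) = \frac{1}{281305 - 469934} - \left(\frac{\left(-27 + 6 \left(-161\right) \left(3 - 127\right)\right) - 95700}{-68677 + 83578} - 122517\right) = \frac{1}{-188629} - \left(\frac{\left(-27 + 6 \left(-161\right) \left(-124\right)\right) - 95700}{14901} - 122517\right) = - \frac{1}{188629} - \left(\left(\left(-27 + 119784\right) - 95700\right) \frac{1}{14901} - 122517\right) = - \frac{1}{188629} - \left(\left(119757 - 95700\right) \frac{1}{14901} - 122517\right) = - \frac{1}{188629} - \left(24057 \cdot \frac{1}{14901} - 122517\right) = - \frac{1}{188629} - \left(\frac{8019}{4967} - 122517\right) = - \frac{1}{188629} - - \frac{608533920}{4967} = - \frac{1}{188629} + \frac{608533920}{4967} = \frac{114787144790713}{936920243}$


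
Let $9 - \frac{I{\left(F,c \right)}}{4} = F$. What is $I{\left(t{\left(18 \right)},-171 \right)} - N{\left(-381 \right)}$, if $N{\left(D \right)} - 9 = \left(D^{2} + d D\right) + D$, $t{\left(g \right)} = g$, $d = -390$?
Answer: $-293415$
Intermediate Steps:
$I{\left(F,c \right)} = 36 - 4 F$
$N{\left(D \right)} = 9 + D^{2} - 389 D$ ($N{\left(D \right)} = 9 + \left(\left(D^{2} - 390 D\right) + D\right) = 9 + \left(D^{2} - 389 D\right) = 9 + D^{2} - 389 D$)
$I{\left(t{\left(18 \right)},-171 \right)} - N{\left(-381 \right)} = \left(36 - 72\right) - \left(9 + \left(-381\right)^{2} - -148209\right) = \left(36 - 72\right) - \left(9 + 145161 + 148209\right) = -36 - 293379 = -293415$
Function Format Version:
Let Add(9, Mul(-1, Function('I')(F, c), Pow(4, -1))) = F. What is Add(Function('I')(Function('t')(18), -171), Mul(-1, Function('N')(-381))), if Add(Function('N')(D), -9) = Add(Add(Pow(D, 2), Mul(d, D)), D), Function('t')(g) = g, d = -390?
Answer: -293415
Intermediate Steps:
Function('I')(F, c) = Add(36, Mul(-4, F))
Function('N')(D) = Add(9, Pow(D, 2), Mul(-389, D)) (Function('N')(D) = Add(9, Add(Add(Pow(D, 2), Mul(-390, D)), D)) = Add(9, Add(Pow(D, 2), Mul(-389, D))) = Add(9, Pow(D, 2), Mul(-389, D)))
Add(Function('I')(Function('t')(18), -171), Mul(-1, Function('N')(-381))) = Add(Add(36, Mul(-4, 18)), Mul(-1, Add(9, Pow(-381, 2), Mul(-389, -381)))) = Add(Add(36, -72), Mul(-1, Add(9, 145161, 148209))) = Add(-36, Mul(-1, 293379)) = Add(-36, -293379) = -293415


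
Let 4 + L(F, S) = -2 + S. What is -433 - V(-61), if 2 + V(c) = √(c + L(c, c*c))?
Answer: -431 - 3*√406 ≈ -491.45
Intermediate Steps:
L(F, S) = -6 + S (L(F, S) = -4 + (-2 + S) = -6 + S)
V(c) = -2 + √(-6 + c + c²) (V(c) = -2 + √(c + (-6 + c*c)) = -2 + √(c + (-6 + c²)) = -2 + √(-6 + c + c²))
-433 - V(-61) = -433 - (-2 + √(-6 - 61 + (-61)²)) = -433 - (-2 + √(-6 - 61 + 3721)) = -433 - (-2 + √3654) = -433 - (-2 + 3*√406) = -433 + (2 - 3*√406) = -431 - 3*√406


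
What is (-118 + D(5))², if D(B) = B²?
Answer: 8649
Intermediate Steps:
(-118 + D(5))² = (-118 + 5²)² = (-118 + 25)² = (-93)² = 8649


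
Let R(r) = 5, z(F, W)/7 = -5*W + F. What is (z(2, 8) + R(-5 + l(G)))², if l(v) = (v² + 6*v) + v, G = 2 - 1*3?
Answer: 68121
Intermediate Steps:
z(F, W) = -35*W + 7*F (z(F, W) = 7*(-5*W + F) = 7*(F - 5*W) = -35*W + 7*F)
G = -1 (G = 2 - 3 = -1)
l(v) = v² + 7*v
(z(2, 8) + R(-5 + l(G)))² = ((-35*8 + 7*2) + 5)² = ((-280 + 14) + 5)² = (-266 + 5)² = (-261)² = 68121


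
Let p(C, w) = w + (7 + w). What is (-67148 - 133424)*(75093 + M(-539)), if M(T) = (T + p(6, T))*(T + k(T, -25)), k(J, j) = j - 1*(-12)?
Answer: -193313901036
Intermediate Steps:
p(C, w) = 7 + 2*w
k(J, j) = 12 + j (k(J, j) = j + 12 = 12 + j)
M(T) = (-13 + T)*(7 + 3*T) (M(T) = (T + (7 + 2*T))*(T + (12 - 25)) = (7 + 3*T)*(T - 13) = (7 + 3*T)*(-13 + T) = (-13 + T)*(7 + 3*T))
(-67148 - 133424)*(75093 + M(-539)) = (-67148 - 133424)*(75093 + (-91 - 32*(-539) + 3*(-539)**2)) = -200572*(75093 + (-91 + 17248 + 3*290521)) = -200572*(75093 + (-91 + 17248 + 871563)) = -200572*(75093 + 888720) = -200572*963813 = -193313901036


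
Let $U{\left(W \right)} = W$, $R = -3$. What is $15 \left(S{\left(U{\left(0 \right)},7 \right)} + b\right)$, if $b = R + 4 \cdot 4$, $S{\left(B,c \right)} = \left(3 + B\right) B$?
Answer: $195$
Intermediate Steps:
$S{\left(B,c \right)} = B \left(3 + B\right)$
$b = 13$ ($b = -3 + 4 \cdot 4 = -3 + 16 = 13$)
$15 \left(S{\left(U{\left(0 \right)},7 \right)} + b\right) = 15 \left(0 \left(3 + 0\right) + 13\right) = 15 \left(0 \cdot 3 + 13\right) = 15 \left(0 + 13\right) = 15 \cdot 13 = 195$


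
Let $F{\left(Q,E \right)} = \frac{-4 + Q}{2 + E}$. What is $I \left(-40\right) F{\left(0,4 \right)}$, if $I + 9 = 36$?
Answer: $720$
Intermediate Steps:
$F{\left(Q,E \right)} = \frac{-4 + Q}{2 + E}$
$I = 27$ ($I = -9 + 36 = 27$)
$I \left(-40\right) F{\left(0,4 \right)} = 27 \left(-40\right) \frac{-4 + 0}{2 + 4} = - 1080 \cdot \frac{1}{6} \left(-4\right) = \left(-1080\right) \left(- \frac{2}{3}\right) = 720$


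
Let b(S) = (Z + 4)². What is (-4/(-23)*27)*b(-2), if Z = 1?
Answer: 2700/23 ≈ 117.39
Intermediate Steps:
b(S) = 25 (b(S) = (1 + 4)² = 5² = 25)
(-4/(-23)*27)*b(-2) = (-4/(-23)*27)*25 = (-4*(-1/23)*27)*25 = ((4/23)*27)*25 = (108/23)*25 = 2700/23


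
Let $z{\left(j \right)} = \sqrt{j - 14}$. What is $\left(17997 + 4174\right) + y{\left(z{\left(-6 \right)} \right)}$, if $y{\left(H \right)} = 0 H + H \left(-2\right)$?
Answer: $22171 - 4 i \sqrt{5} \approx 22171.0 - 8.9443 i$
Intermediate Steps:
$z{\left(j \right)} = \sqrt{-14 + j}$
$y{\left(H \right)} = - 2 H$ ($y{\left(H \right)} = 0 - 2 H = - 2 H$)
$\left(17997 + 4174\right) + y{\left(z{\left(-6 \right)} \right)} = \left(17997 + 4174\right) - 2 \sqrt{-14 - 6} = 22171 - 2 \sqrt{-20} = 22171 - 2 \cdot 2 i \sqrt{5} = 22171 - 4 i \sqrt{5}$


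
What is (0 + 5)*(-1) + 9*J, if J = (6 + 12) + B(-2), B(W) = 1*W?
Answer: 139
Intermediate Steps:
B(W) = W
J = 16 (J = (6 + 12) - 2 = 18 - 2 = 16)
(0 + 5)*(-1) + 9*J = (0 + 5)*(-1) + 9*16 = 5*(-1) + 144 = -5 + 144 = 139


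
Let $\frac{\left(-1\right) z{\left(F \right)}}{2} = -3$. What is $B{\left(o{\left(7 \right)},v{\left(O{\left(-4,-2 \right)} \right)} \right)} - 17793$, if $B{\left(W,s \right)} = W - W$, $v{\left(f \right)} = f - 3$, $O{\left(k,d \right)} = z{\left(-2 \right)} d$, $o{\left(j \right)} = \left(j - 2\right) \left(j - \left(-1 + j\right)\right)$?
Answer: $-17793$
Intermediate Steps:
$z{\left(F \right)} = 6$ ($z{\left(F \right)} = \left(-2\right) \left(-3\right) = 6$)
$o{\left(j \right)} = -2 + j$ ($o{\left(j \right)} = \left(-2 + j\right) 1 = -2 + j$)
$O{\left(k,d \right)} = 6 d$
$v{\left(f \right)} = -3 + f$ ($v{\left(f \right)} = f - 3 = -3 + f$)
$B{\left(W,s \right)} = 0$
$B{\left(o{\left(7 \right)},v{\left(O{\left(-4,-2 \right)} \right)} \right)} - 17793 = 0 - 17793 = -17793$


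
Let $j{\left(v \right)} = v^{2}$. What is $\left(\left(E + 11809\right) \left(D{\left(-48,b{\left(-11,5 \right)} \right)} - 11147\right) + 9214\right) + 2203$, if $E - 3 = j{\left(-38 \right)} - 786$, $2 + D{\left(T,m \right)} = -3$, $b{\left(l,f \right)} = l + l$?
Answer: $-139054023$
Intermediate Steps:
$b{\left(l,f \right)} = 2 l$
$D{\left(T,m \right)} = -5$ ($D{\left(T,m \right)} = -2 - 3 = -5$)
$E = 661$ ($E = 3 - \left(786 - \left(-38\right)^{2}\right) = 3 + \left(1444 - 786\right) = 3 + 658 = 661$)
$\left(\left(E + 11809\right) \left(D{\left(-48,b{\left(-11,5 \right)} \right)} - 11147\right) + 9214\right) + 2203 = \left(\left(661 + 11809\right) \left(-5 - 11147\right) + 9214\right) + 2203 = \left(12470 \left(-11152\right) + 9214\right) + 2203 = \left(-139065440 + 9214\right) + 2203 = -139056226 + 2203 = -139054023$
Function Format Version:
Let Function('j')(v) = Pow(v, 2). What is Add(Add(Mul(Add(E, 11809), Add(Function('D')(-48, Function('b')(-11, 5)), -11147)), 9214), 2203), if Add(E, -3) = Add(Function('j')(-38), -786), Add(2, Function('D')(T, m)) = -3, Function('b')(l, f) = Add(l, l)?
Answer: -139054023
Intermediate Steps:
Function('b')(l, f) = Mul(2, l)
Function('D')(T, m) = -5 (Function('D')(T, m) = Add(-2, -3) = -5)
E = 661 (E = Add(3, Add(Pow(-38, 2), -786)) = Add(3, Add(1444, -786)) = Add(3, 658) = 661)
Add(Add(Mul(Add(E, 11809), Add(Function('D')(-48, Function('b')(-11, 5)), -11147)), 9214), 2203) = Add(Add(Mul(Add(661, 11809), Add(-5, -11147)), 9214), 2203) = Add(Add(Mul(12470, -11152), 9214), 2203) = Add(Add(-139065440, 9214), 2203) = Add(-139056226, 2203) = -139054023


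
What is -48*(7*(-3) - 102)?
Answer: 5904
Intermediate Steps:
-48*(7*(-3) - 102) = -48*(-21 - 102) = -48*(-123) = 5904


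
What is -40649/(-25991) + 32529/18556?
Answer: 228534869/68898428 ≈ 3.3170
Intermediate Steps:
-40649/(-25991) + 32529/18556 = -40649*(-1/25991) + 32529*(1/18556) = 5807/3713 + 32529/18556 = 228534869/68898428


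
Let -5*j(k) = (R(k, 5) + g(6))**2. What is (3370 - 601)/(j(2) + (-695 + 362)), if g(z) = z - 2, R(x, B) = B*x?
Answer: -13845/1861 ≈ -7.4395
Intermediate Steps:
g(z) = -2 + z
j(k) = -(4 + 5*k)**2/5 (j(k) = -(5*k + (-2 + 6))**2/5 = -(5*k + 4)**2/5 = -(4 + 5*k)**2/5)
(3370 - 601)/(j(2) + (-695 + 362)) = (3370 - 601)/(-(4 + 5*2)**2/5 + (-695 + 362)) = 2769/(-(4 + 10)**2/5 - 333) = 2769/(-1/5*14**2 - 333) = 2769/(-1/5*196 - 333) = 2769/(-196/5 - 333) = 2769/(-1861/5) = 2769*(-5/1861) = -13845/1861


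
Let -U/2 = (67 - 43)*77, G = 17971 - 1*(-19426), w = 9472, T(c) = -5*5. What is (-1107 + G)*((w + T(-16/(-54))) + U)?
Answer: 208703790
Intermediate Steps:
T(c) = -25
G = 37397 (G = 17971 + 19426 = 37397)
U = -3696 (U = -2*(67 - 43)*77 = -48*77 = -2*1848 = -3696)
(-1107 + G)*((w + T(-16/(-54))) + U) = (-1107 + 37397)*((9472 - 25) - 3696) = 36290*(9447 - 3696) = 36290*5751 = 208703790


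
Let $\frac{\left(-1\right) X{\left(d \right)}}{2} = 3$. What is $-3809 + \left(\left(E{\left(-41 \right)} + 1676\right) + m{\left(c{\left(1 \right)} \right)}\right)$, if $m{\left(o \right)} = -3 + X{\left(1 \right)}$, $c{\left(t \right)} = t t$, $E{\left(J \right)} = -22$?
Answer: $-2164$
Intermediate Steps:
$X{\left(d \right)} = -6$ ($X{\left(d \right)} = \left(-2\right) 3 = -6$)
$c{\left(t \right)} = t^{2}$
$m{\left(o \right)} = -9$ ($m{\left(o \right)} = -3 - 6 = -9$)
$-3809 + \left(\left(E{\left(-41 \right)} + 1676\right) + m{\left(c{\left(1 \right)} \right)}\right) = -3809 + \left(\left(-22 + 1676\right) - 9\right) = -3809 + \left(1654 - 9\right) = -3809 + 1645 = -2164$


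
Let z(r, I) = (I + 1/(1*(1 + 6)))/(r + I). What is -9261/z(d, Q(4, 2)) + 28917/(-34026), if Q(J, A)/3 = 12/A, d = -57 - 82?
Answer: 88966183761/1440434 ≈ 61763.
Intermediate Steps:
d = -139
Q(J, A) = 36/A (Q(J, A) = 3*(12/A) = 36/A)
z(r, I) = (⅐ + I)/(I + r) (z(r, I) = (I + 1/(1*7))/(I + r) = (I + 1/7)/(I + r) = (I + ⅐)/(I + r) = (⅐ + I)/(I + r))
-9261/z(d, Q(4, 2)) + 28917/(-34026) = -9261*(36/2 - 139)/(⅐ + 36/2) + 28917/(-34026) = -9261*(36*(½) - 139)/(⅐ + 36*(½)) + 28917*(-1/34026) = -9261*(18 - 139)/(⅐ + 18) - 9639/11342 = -9261/((127/7)/(-121)) - 9639/11342 = -9261/((-1/121*127/7)) - 9639/11342 = -9261/(-127/847) - 9639/11342 = -9261*(-847/127) - 9639/11342 = 7844067/127 - 9639/11342 = 88966183761/1440434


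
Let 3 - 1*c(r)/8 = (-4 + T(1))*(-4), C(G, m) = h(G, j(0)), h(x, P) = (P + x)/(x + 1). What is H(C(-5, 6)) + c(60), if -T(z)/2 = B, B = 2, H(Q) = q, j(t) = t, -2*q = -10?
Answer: -227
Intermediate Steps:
q = 5 (q = -½*(-10) = 5)
h(x, P) = (P + x)/(1 + x)
C(G, m) = G/(1 + G) (C(G, m) = (0 + G)/(1 + G) = G/(1 + G))
H(Q) = 5
T(z) = -4 (T(z) = -2*2 = -4)
c(r) = -232 (c(r) = 24 - 8*(-4 - 4)*(-4) = 24 - (-64)*(-4) = 24 - 8*32 = 24 - 256 = -232)
H(C(-5, 6)) + c(60) = 5 - 232 = -227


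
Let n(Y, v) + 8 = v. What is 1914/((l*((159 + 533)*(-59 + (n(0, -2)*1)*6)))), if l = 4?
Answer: -957/164696 ≈ -0.0058107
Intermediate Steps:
n(Y, v) = -8 + v
1914/((l*((159 + 533)*(-59 + (n(0, -2)*1)*6)))) = 1914/((4*((159 + 533)*(-59 + ((-8 - 2)*1)*6)))) = 1914/((4*(692*(-59 - 10*1*6)))) = 1914/((4*(692*(-59 - 10*6)))) = 1914/((4*(692*(-59 - 60)))) = 1914/((4*(692*(-119)))) = 1914/((4*(-82348))) = 1914/(-329392) = 1914*(-1/329392) = -957/164696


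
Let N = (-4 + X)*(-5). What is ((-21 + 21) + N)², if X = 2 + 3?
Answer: 25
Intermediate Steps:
X = 5
N = -5 (N = (-4 + 5)*(-5) = 1*(-5) = -5)
((-21 + 21) + N)² = ((-21 + 21) - 5)² = (0 - 5)² = (-5)² = 25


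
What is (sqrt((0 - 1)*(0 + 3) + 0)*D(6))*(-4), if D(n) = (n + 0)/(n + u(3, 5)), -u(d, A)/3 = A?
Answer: 8*I*sqrt(3)/3 ≈ 4.6188*I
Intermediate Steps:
u(d, A) = -3*A
D(n) = n/(-15 + n) (D(n) = (n + 0)/(n - 3*5) = n/(n - 15) = n/(-15 + n))
(sqrt((0 - 1)*(0 + 3) + 0)*D(6))*(-4) = (sqrt((0 - 1)*(0 + 3) + 0)*(6/(-15 + 6)))*(-4) = (sqrt(-1*3 + 0)*(6/(-9)))*(-4) = (sqrt(-3 + 0)*(6*(-1/9)))*(-4) = (sqrt(-3)*(-2/3))*(-4) = ((I*sqrt(3))*(-2/3))*(-4) = -2*I*sqrt(3)/3*(-4) = 8*I*sqrt(3)/3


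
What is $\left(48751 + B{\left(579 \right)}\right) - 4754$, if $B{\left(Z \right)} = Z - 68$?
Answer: $44508$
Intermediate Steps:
$B{\left(Z \right)} = -68 + Z$
$\left(48751 + B{\left(579 \right)}\right) - 4754 = \left(48751 + \left(-68 + 579\right)\right) - 4754 = \left(48751 + 511\right) - 4754 = 49262 - 4754 = 44508$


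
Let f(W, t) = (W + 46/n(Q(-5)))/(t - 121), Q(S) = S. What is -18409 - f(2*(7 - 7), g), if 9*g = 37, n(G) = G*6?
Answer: -96831409/5260 ≈ -18409.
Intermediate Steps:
n(G) = 6*G
g = 37/9 (g = (⅑)*37 = 37/9 ≈ 4.1111)
f(W, t) = (-23/15 + W)/(-121 + t) (f(W, t) = (W + 46/((6*(-5))))/(t - 121) = (W + 46/(-30))/(-121 + t) = (W + 46*(-1/30))/(-121 + t) = (W - 23/15)/(-121 + t) = (-23/15 + W)/(-121 + t))
-18409 - f(2*(7 - 7), g) = -18409 - (-23/15 + 2*(7 - 7))/(-121 + 37/9) = -18409 - (-23/15 + 2*0)/(-1052/9) = -18409 - (-9)*(-23/15 + 0)/1052 = -18409 - (-9)*(-23)/(1052*15) = -18409 - 1*69/5260 = -18409 - 69/5260 = -96831409/5260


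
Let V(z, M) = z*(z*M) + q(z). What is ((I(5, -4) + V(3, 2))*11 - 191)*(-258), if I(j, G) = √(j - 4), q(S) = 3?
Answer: -13158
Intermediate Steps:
I(j, G) = √(-4 + j)
V(z, M) = 3 + M*z² (V(z, M) = z*(z*M) + 3 = z*(M*z) + 3 = M*z² + 3 = 3 + M*z²)
((I(5, -4) + V(3, 2))*11 - 191)*(-258) = ((√(-4 + 5) + (3 + 2*3²))*11 - 191)*(-258) = ((√1 + (3 + 2*9))*11 - 191)*(-258) = ((1 + (3 + 18))*11 - 191)*(-258) = ((1 + 21)*11 - 191)*(-258) = (22*11 - 191)*(-258) = (242 - 191)*(-258) = 51*(-258) = -13158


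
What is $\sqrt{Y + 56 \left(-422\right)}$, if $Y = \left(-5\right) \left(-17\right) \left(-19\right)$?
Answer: $i \sqrt{25247} \approx 158.89 i$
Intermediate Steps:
$Y = -1615$ ($Y = 85 \left(-19\right) = -1615$)
$\sqrt{Y + 56 \left(-422\right)} = \sqrt{-1615 + 56 \left(-422\right)} = \sqrt{-1615 - 23632} = \sqrt{-25247} = i \sqrt{25247}$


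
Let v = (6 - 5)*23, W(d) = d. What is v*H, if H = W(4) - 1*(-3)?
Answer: 161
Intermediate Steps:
v = 23 (v = 1*23 = 23)
H = 7 (H = 4 - 1*(-3) = 4 + 3 = 7)
v*H = 23*7 = 161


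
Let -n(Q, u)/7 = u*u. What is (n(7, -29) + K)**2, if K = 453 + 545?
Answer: 23902321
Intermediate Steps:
n(Q, u) = -7*u**2 (n(Q, u) = -7*u*u = -7*u**2)
K = 998
(n(7, -29) + K)**2 = (-7*(-29)**2 + 998)**2 = (-7*841 + 998)**2 = (-5887 + 998)**2 = (-4889)**2 = 23902321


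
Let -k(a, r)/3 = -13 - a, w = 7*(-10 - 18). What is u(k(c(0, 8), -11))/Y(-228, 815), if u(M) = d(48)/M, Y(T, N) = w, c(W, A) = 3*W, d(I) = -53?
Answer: 53/7644 ≈ 0.0069335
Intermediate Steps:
w = -196 (w = 7*(-28) = -196)
k(a, r) = 39 + 3*a (k(a, r) = -3*(-13 - a) = 39 + 3*a)
Y(T, N) = -196
u(M) = -53/M
u(k(c(0, 8), -11))/Y(-228, 815) = -53/(39 + 3*(3*0))/(-196) = -53/(39 + 3*0)*(-1/196) = -53/(39 + 0)*(-1/196) = -53/39*(-1/196) = 53/7644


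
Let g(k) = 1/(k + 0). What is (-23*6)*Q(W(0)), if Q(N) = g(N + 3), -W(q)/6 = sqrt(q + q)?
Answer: -46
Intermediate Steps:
g(k) = 1/k
W(q) = -6*sqrt(2)*sqrt(q) (W(q) = -6*sqrt(q + q) = -6*sqrt(2)*sqrt(q))
Q(N) = 1/(3 + N) (Q(N) = 1/(N + 3) = 1/(3 + N))
(-23*6)*Q(W(0)) = (-23*6)/(3 - 6*sqrt(2)*sqrt(0)) = -138/(3 - 6*sqrt(2)*0) = -138/(3 + 0) = -138/3 = -138*1/3 = -46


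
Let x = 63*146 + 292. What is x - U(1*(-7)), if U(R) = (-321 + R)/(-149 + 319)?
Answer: 806814/85 ≈ 9491.9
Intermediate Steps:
x = 9490 (x = 9198 + 292 = 9490)
U(R) = -321/170 + R/170 (U(R) = (-321 + R)/170 = (-321 + R)*(1/170) = -321/170 + R/170)
x - U(1*(-7)) = 9490 - (-321/170 + (1*(-7))/170) = 9490 - (-321/170 + (1/170)*(-7)) = 9490 - (-321/170 - 7/170) = 9490 - 1*(-164/85) = 9490 + 164/85 = 806814/85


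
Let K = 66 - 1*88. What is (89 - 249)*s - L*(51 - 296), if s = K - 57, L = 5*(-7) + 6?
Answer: 5535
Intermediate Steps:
K = -22 (K = 66 - 88 = -22)
L = -29 (L = -35 + 6 = -29)
s = -79 (s = -22 - 57 = -79)
(89 - 249)*s - L*(51 - 296) = (89 - 249)*(-79) - (-29)*(51 - 296) = -160*(-79) - (-29)*(-245) = 12640 - 1*7105 = 12640 - 7105 = 5535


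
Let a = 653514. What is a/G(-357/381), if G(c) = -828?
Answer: -108919/138 ≈ -789.27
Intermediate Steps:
a/G(-357/381) = 653514/(-828) = 653514*(-1/828) = -108919/138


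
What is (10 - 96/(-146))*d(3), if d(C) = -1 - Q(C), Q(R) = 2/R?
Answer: -3890/219 ≈ -17.763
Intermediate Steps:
d(C) = -1 - 2/C
(10 - 96/(-146))*d(3) = (10 - 96/(-146))*((-2 - 1*3)/3) = (10 - 96*(-1/146))*((-2 - 3)/3) = (10 + 48/73)*((1/3)*(-5)) = (778/73)*(-5/3) = -3890/219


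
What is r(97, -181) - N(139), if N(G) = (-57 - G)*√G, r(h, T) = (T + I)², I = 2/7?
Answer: 1600225/49 + 196*√139 ≈ 34968.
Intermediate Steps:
I = 2/7 (I = 2*(⅐) = 2/7 ≈ 0.28571)
r(h, T) = (2/7 + T)² (r(h, T) = (T + 2/7)² = (2/7 + T)²)
N(G) = √G*(-57 - G)
r(97, -181) - N(139) = (2 + 7*(-181))²/49 - √139*(-57 - 1*139) = (2 - 1267)²/49 - √139*(-57 - 139) = (1/49)*(-1265)² - √139*(-196) = (1/49)*1600225 - (-196)*√139 = 1600225/49 + 196*√139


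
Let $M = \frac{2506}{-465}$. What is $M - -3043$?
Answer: $\frac{1412489}{465} \approx 3037.6$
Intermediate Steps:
$M = - \frac{2506}{465}$ ($M = 2506 \left(- \frac{1}{465}\right) = - \frac{2506}{465} \approx -5.3892$)
$M - -3043 = - \frac{2506}{465} - -3043 = - \frac{2506}{465} + 3043 = \frac{1412489}{465}$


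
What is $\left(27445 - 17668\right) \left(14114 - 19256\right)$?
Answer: $-50273334$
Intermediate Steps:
$\left(27445 - 17668\right) \left(14114 - 19256\right) = 9777 \left(-5142\right) = -50273334$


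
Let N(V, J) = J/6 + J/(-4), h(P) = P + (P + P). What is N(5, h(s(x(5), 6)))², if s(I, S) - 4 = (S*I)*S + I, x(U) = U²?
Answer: 863041/16 ≈ 53940.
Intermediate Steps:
s(I, S) = 4 + I + I*S² (s(I, S) = 4 + ((S*I)*S + I) = 4 + ((I*S)*S + I) = 4 + (I*S² + I) = 4 + (I + I*S²) = 4 + I + I*S²)
h(P) = 3*P (h(P) = P + 2*P = 3*P)
N(V, J) = -J/12 (N(V, J) = J*(⅙) + J*(-¼) = J/6 - J/4 = -J/12)
N(5, h(s(x(5), 6)))² = (-(4 + 5² + 5²*6²)/4)² = (-(4 + 25 + 25*36)/4)² = (-(4 + 25 + 900)/4)² = (-929/4)² = 863041/16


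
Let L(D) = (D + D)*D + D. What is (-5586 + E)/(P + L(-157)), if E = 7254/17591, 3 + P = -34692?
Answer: -49128036/127059793 ≈ -0.38665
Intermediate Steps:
P = -34695 (P = -3 - 34692 = -34695)
L(D) = D + 2*D**2 (L(D) = (2*D)*D + D = 2*D**2 + D = D + 2*D**2)
E = 7254/17591 (E = 7254*(1/17591) = 7254/17591 ≈ 0.41237)
(-5586 + E)/(P + L(-157)) = (-5586 + 7254/17591)/(-34695 - 157*(1 + 2*(-157))) = -98256072/(17591*(-34695 - 157*(1 - 314))) = -98256072/(17591*(-34695 - 157*(-313))) = -98256072/(17591*(-34695 + 49141)) = -98256072/17591/14446 = -98256072/17591*1/14446 = -49128036/127059793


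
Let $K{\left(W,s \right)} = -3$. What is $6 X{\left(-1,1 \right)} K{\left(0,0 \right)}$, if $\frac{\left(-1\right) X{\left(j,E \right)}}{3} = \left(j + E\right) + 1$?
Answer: $54$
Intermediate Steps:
$X{\left(j,E \right)} = -3 - 3 E - 3 j$ ($X{\left(j,E \right)} = - 3 \left(\left(j + E\right) + 1\right) = - 3 \left(\left(E + j\right) + 1\right) = - 3 \left(1 + E + j\right) = -3 - 3 E - 3 j$)
$6 X{\left(-1,1 \right)} K{\left(0,0 \right)} = 6 \left(-3 - 3 - -3\right) \left(-3\right) = 6 \left(-3 - 3 + 3\right) \left(-3\right) = 6 \left(-3\right) \left(-3\right) = \left(-18\right) \left(-3\right) = 54$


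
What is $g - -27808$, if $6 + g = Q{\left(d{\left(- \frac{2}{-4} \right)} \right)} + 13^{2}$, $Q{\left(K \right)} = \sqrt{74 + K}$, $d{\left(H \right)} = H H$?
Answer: $27971 + \frac{3 \sqrt{33}}{2} \approx 27980.0$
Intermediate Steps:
$d{\left(H \right)} = H^{2}$
$g = 163 + \frac{3 \sqrt{33}}{2}$ ($g = -6 + \left(\sqrt{74 + \left(- \frac{2}{-4}\right)^{2}} + 13^{2}\right) = -6 + \left(\sqrt{74 + \left(\left(-2\right) \left(- \frac{1}{4}\right)\right)^{2}} + 169\right) = -6 + \left(\sqrt{74 + \left(\frac{1}{2}\right)^{2}} + 169\right) = -6 + \left(\sqrt{74 + \frac{1}{4}} + 169\right) = -6 + \left(\sqrt{\frac{297}{4}} + 169\right) = -6 + \left(\frac{3 \sqrt{33}}{2} + 169\right) = -6 + \left(169 + \frac{3 \sqrt{33}}{2}\right) = 163 + \frac{3 \sqrt{33}}{2} \approx 171.62$)
$g - -27808 = \left(163 + \frac{3 \sqrt{33}}{2}\right) - -27808 = \left(163 + \frac{3 \sqrt{33}}{2}\right) + 27808 = 27971 + \frac{3 \sqrt{33}}{2}$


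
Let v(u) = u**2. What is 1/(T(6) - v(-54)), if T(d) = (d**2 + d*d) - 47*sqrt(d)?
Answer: -474/1345847 + 47*sqrt(6)/8075082 ≈ -0.00033794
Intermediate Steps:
T(d) = -47*sqrt(d) + 2*d**2 (T(d) = (d**2 + d**2) - 47*sqrt(d) = 2*d**2 - 47*sqrt(d) = -47*sqrt(d) + 2*d**2)
1/(T(6) - v(-54)) = 1/((-47*sqrt(6) + 2*6**2) - 1*(-54)**2) = 1/((-47*sqrt(6) + 2*36) - 1*2916) = 1/((-47*sqrt(6) + 72) - 2916) = 1/((72 - 47*sqrt(6)) - 2916) = 1/(-2844 - 47*sqrt(6))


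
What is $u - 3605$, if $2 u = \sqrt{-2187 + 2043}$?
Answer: $-3605 + 6 i \approx -3605.0 + 6.0 i$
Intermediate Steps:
$u = 6 i$ ($u = \frac{\sqrt{-2187 + 2043}}{2} = \frac{\sqrt{-144}}{2} = \frac{12 i}{2} = 6 i \approx 6.0 i$)
$u - 3605 = 6 i - 3605 = -3605 + 6 i$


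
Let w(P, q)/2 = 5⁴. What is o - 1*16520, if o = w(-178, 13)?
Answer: -15270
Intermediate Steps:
w(P, q) = 1250 (w(P, q) = 2*5⁴ = 2*625 = 1250)
o = 1250
o - 1*16520 = 1250 - 1*16520 = 1250 - 16520 = -15270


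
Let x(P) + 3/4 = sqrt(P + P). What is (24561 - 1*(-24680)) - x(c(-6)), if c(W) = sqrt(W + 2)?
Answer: 196967/4 - sqrt(2)*(1 + I) ≈ 49240.0 - 1.4142*I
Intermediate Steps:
c(W) = sqrt(2 + W)
x(P) = -3/4 + sqrt(2)*sqrt(P) (x(P) = -3/4 + sqrt(P + P) = -3/4 + sqrt(2*P) = -3/4 + sqrt(2)*sqrt(P))
(24561 - 1*(-24680)) - x(c(-6)) = (24561 - 1*(-24680)) - (-3/4 + sqrt(2)*sqrt(sqrt(2 - 6))) = (24561 + 24680) - (-3/4 + sqrt(2)*sqrt(sqrt(-4))) = 49241 - (-3/4 + sqrt(2)*sqrt(2*I)) = 49241 - (-3/4 + sqrt(2)*(1 + I)) = 49241 + (3/4 - sqrt(2)*(1 + I)) = 196967/4 - sqrt(2)*(1 + I)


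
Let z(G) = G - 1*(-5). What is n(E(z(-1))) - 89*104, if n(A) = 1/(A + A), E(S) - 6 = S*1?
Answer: -185119/20 ≈ -9256.0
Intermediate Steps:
z(G) = 5 + G (z(G) = G + 5 = 5 + G)
E(S) = 6 + S (E(S) = 6 + S*1 = 6 + S)
n(A) = 1/(2*A)
n(E(z(-1))) - 89*104 = 1/(2*(6 + (5 - 1))) - 89*104 = 1/(2*(6 + 4)) - 9256 = (½)/10 - 9256 = (½)*(⅒) - 9256 = 1/20 - 9256 = -185119/20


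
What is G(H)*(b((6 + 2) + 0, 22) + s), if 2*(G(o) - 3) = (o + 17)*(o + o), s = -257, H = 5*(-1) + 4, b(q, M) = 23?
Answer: 3042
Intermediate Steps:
H = -1 (H = -5 + 4 = -1)
G(o) = 3 + o*(17 + o) (G(o) = 3 + ((o + 17)*(o + o))/2 = 3 + ((17 + o)*(2*o))/2 = 3 + (2*o*(17 + o))/2 = 3 + o*(17 + o))
G(H)*(b((6 + 2) + 0, 22) + s) = (3 + (-1)² + 17*(-1))*(23 - 257) = (3 + 1 - 17)*(-234) = -13*(-234) = 3042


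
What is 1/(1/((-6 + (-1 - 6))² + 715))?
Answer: 884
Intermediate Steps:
1/(1/((-6 + (-1 - 6))² + 715)) = 1/(1/((-6 - 7)² + 715)) = 1/(1/((-13)² + 715)) = 1/(1/(169 + 715)) = 1/(1/884) = 884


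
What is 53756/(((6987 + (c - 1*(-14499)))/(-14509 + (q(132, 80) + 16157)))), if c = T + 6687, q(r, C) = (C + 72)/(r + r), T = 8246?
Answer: 2924487668/1201827 ≈ 2433.4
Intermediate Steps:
q(r, C) = (72 + C)/(2*r) (q(r, C) = (72 + C)/((2*r)) = (72 + C)*(1/(2*r)) = (72 + C)/(2*r))
c = 14933 (c = 8246 + 6687 = 14933)
53756/(((6987 + (c - 1*(-14499)))/(-14509 + (q(132, 80) + 16157)))) = 53756/(((6987 + (14933 - 1*(-14499)))/(-14509 + ((½)*(72 + 80)/132 + 16157)))) = 53756/(((6987 + (14933 + 14499))/(-14509 + ((½)*(1/132)*152 + 16157)))) = 53756/(((6987 + 29432)/(-14509 + (19/33 + 16157)))) = 53756/((36419/(-14509 + 533200/33))) = 53756/((36419/(54403/33))) = 53756/((36419*(33/54403))) = 53756/(1201827/54403) = 53756*(54403/1201827) = 2924487668/1201827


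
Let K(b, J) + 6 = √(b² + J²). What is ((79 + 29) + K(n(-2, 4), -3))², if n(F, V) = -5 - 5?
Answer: (102 + √109)² ≈ 12643.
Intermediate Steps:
n(F, V) = -10
K(b, J) = -6 + √(J² + b²) (K(b, J) = -6 + √(b² + J²) = -6 + √(J² + b²))
((79 + 29) + K(n(-2, 4), -3))² = ((79 + 29) + (-6 + √((-3)² + (-10)²)))² = (108 + (-6 + √(9 + 100)))² = (108 + (-6 + √109))² = (102 + √109)²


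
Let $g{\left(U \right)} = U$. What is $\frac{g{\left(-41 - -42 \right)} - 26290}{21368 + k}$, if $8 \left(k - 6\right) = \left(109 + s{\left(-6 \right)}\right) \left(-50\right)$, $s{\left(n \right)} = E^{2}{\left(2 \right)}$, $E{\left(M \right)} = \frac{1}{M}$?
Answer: $- \frac{140208}{110353} \approx -1.2705$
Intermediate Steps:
$s{\left(n \right)} = \frac{1}{4}$ ($s{\left(n \right)} = \left(\frac{1}{2}\right)^{2} = \frac{1}{4}$)
$k = - \frac{10829}{16}$ ($k = 6 + \frac{\left(109 + \frac{1}{4}\right) \left(-50\right)}{8} = 6 + \frac{\frac{437}{4} \left(-50\right)}{8} = 6 + \frac{1}{8} \left(- \frac{10925}{2}\right) = 6 - \frac{10925}{16} = - \frac{10829}{16} \approx -676.81$)
$\frac{g{\left(-41 - -42 \right)} - 26290}{21368 + k} = \frac{\left(-41 - -42\right) - 26290}{21368 - \frac{10829}{16}} = \frac{\left(-41 + 42\right) - 26290}{\frac{331059}{16}} = \left(1 - 26290\right) \frac{16}{331059} = \left(-26289\right) \frac{16}{331059} = - \frac{140208}{110353}$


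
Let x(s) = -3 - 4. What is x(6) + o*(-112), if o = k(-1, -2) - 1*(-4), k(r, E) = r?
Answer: -343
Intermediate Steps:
x(s) = -7
o = 3 (o = -1 - 1*(-4) = -1 + 4 = 3)
x(6) + o*(-112) = -7 + 3*(-112) = -7 - 336 = -343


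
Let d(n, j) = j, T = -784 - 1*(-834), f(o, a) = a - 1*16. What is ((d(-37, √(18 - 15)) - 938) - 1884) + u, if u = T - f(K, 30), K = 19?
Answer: -2786 + √3 ≈ -2784.3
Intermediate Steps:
f(o, a) = -16 + a (f(o, a) = a - 16 = -16 + a)
T = 50 (T = -784 + 834 = 50)
u = 36 (u = 50 - (-16 + 30) = 50 - 1*14 = 50 - 14 = 36)
((d(-37, √(18 - 15)) - 938) - 1884) + u = ((√(18 - 15) - 938) - 1884) + 36 = ((√3 - 938) - 1884) + 36 = ((-938 + √3) - 1884) + 36 = (-2822 + √3) + 36 = -2786 + √3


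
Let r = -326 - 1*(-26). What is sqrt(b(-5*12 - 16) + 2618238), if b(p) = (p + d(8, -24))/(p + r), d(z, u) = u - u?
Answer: sqrt(23134752754)/94 ≈ 1618.1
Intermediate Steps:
d(z, u) = 0
r = -300 (r = -326 + 26 = -300)
b(p) = p/(-300 + p) (b(p) = (p + 0)/(p - 300) = p/(-300 + p))
sqrt(b(-5*12 - 16) + 2618238) = sqrt((-5*12 - 16)/(-300 + (-5*12 - 16)) + 2618238) = sqrt((-60 - 16)/(-300 + (-60 - 16)) + 2618238) = sqrt(-76/(-300 - 76) + 2618238) = sqrt(-76/(-376) + 2618238) = sqrt(-76*(-1/376) + 2618238) = sqrt(19/94 + 2618238) = sqrt(246114391/94) = sqrt(23134752754)/94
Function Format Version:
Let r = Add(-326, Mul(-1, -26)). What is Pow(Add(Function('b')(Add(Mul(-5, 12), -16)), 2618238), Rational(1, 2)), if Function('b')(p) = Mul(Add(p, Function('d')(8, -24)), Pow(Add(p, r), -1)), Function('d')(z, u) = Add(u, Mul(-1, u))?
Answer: Mul(Rational(1, 94), Pow(23134752754, Rational(1, 2))) ≈ 1618.1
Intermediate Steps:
Function('d')(z, u) = 0
r = -300 (r = Add(-326, 26) = -300)
Function('b')(p) = Mul(p, Pow(Add(-300, p), -1)) (Function('b')(p) = Mul(Add(p, 0), Pow(Add(p, -300), -1)) = Mul(p, Pow(Add(-300, p), -1)))
Pow(Add(Function('b')(Add(Mul(-5, 12), -16)), 2618238), Rational(1, 2)) = Pow(Add(Mul(Add(Mul(-5, 12), -16), Pow(Add(-300, Add(Mul(-5, 12), -16)), -1)), 2618238), Rational(1, 2)) = Pow(Add(Mul(Add(-60, -16), Pow(Add(-300, Add(-60, -16)), -1)), 2618238), Rational(1, 2)) = Pow(Add(Mul(-76, Pow(Add(-300, -76), -1)), 2618238), Rational(1, 2)) = Pow(Add(Mul(-76, Pow(-376, -1)), 2618238), Rational(1, 2)) = Pow(Add(Mul(-76, Rational(-1, 376)), 2618238), Rational(1, 2)) = Pow(Add(Rational(19, 94), 2618238), Rational(1, 2)) = Pow(Rational(246114391, 94), Rational(1, 2)) = Mul(Rational(1, 94), Pow(23134752754, Rational(1, 2)))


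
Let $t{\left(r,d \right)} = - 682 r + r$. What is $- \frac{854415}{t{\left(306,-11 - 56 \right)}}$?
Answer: $\frac{31645}{7718} \approx 4.1002$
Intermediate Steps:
$t{\left(r,d \right)} = - 681 r$
$- \frac{854415}{t{\left(306,-11 - 56 \right)}} = - \frac{854415}{\left(-681\right) 306} = - \frac{854415}{-208386} = \left(-854415\right) \left(- \frac{1}{208386}\right) = \frac{31645}{7718}$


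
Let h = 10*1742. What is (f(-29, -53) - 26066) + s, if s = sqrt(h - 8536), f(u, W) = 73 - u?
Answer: -25964 + 2*sqrt(2221) ≈ -25870.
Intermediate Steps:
h = 17420
s = 2*sqrt(2221) (s = sqrt(17420 - 8536) = sqrt(8884) = 2*sqrt(2221) ≈ 94.255)
(f(-29, -53) - 26066) + s = ((73 - 1*(-29)) - 26066) + 2*sqrt(2221) = ((73 + 29) - 26066) + 2*sqrt(2221) = (102 - 26066) + 2*sqrt(2221) = -25964 + 2*sqrt(2221)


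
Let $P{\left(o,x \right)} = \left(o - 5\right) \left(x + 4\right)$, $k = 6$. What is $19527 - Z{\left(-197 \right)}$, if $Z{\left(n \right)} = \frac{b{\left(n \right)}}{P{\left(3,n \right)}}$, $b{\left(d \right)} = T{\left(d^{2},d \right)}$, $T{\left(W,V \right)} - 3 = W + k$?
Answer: $\frac{3749302}{193} \approx 19426.0$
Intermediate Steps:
$P{\left(o,x \right)} = \left(-5 + o\right) \left(4 + x\right)$
$T{\left(W,V \right)} = 9 + W$ ($T{\left(W,V \right)} = 3 + \left(W + 6\right) = 3 + \left(6 + W\right) = 9 + W$)
$b{\left(d \right)} = 9 + d^{2}$
$Z{\left(n \right)} = \frac{9 + n^{2}}{-8 - 2 n}$ ($Z{\left(n \right)} = \frac{9 + n^{2}}{-20 - 5 n + 4 \cdot 3 + 3 n} = \frac{9 + n^{2}}{-20 - 5 n + 12 + 3 n} = \frac{9 + n^{2}}{-8 - 2 n}$)
$19527 - Z{\left(-197 \right)} = 19527 - \frac{-9 - \left(-197\right)^{2}}{2 \left(4 - 197\right)} = 19527 - \frac{-9 - 38809}{2 \left(-193\right)} = 19527 - \frac{1}{2} \left(- \frac{1}{193}\right) \left(-9 - 38809\right) = 19527 - \frac{1}{2} \left(- \frac{1}{193}\right) \left(-38818\right) = 19527 - \frac{19409}{193} = \frac{3749302}{193}$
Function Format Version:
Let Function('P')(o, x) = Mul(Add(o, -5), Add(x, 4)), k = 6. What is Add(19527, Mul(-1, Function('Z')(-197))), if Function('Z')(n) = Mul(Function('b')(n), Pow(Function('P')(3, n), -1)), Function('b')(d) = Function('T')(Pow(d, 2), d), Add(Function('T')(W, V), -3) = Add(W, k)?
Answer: Rational(3749302, 193) ≈ 19426.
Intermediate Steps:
Function('P')(o, x) = Mul(Add(-5, o), Add(4, x))
Function('T')(W, V) = Add(9, W) (Function('T')(W, V) = Add(3, Add(W, 6)) = Add(3, Add(6, W)) = Add(9, W))
Function('b')(d) = Add(9, Pow(d, 2))
Function('Z')(n) = Mul(Pow(Add(-8, Mul(-2, n)), -1), Add(9, Pow(n, 2))) (Function('Z')(n) = Mul(Add(9, Pow(n, 2)), Pow(Add(-20, Mul(-5, n), Mul(4, 3), Mul(3, n)), -1)) = Mul(Add(9, Pow(n, 2)), Pow(Add(-20, Mul(-5, n), 12, Mul(3, n)), -1)) = Mul(Add(9, Pow(n, 2)), Pow(Add(-8, Mul(-2, n)), -1)) = Mul(Pow(Add(-8, Mul(-2, n)), -1), Add(9, Pow(n, 2))))
Add(19527, Mul(-1, Function('Z')(-197))) = Add(19527, Mul(-1, Mul(Rational(1, 2), Pow(Add(4, -197), -1), Add(-9, Mul(-1, Pow(-197, 2)))))) = Add(19527, Mul(-1, Mul(Rational(1, 2), Pow(-193, -1), Add(-9, Mul(-1, 38809))))) = Add(19527, Mul(-1, Mul(Rational(1, 2), Rational(-1, 193), Add(-9, -38809)))) = Add(19527, Mul(-1, Mul(Rational(1, 2), Rational(-1, 193), -38818))) = Add(19527, Mul(-1, Rational(19409, 193))) = Add(19527, Rational(-19409, 193)) = Rational(3749302, 193)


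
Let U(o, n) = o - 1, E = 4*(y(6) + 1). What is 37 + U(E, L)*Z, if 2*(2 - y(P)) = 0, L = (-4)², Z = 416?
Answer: 4613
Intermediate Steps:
L = 16
y(P) = 2 (y(P) = 2 - ½*0 = 2 + 0 = 2)
E = 12 (E = 4*(2 + 1) = 4*3 = 12)
U(o, n) = -1 + o
37 + U(E, L)*Z = 37 + (-1 + 12)*416 = 37 + 11*416 = 37 + 4576 = 4613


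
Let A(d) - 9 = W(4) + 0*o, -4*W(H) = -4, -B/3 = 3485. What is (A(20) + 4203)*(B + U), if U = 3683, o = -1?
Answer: -28530436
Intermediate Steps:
B = -10455 (B = -3*3485 = -10455)
W(H) = 1 (W(H) = -1/4*(-4) = 1)
A(d) = 10 (A(d) = 9 + (1 + 0*(-1)) = 9 + (1 + 0) = 9 + 1 = 10)
(A(20) + 4203)*(B + U) = (10 + 4203)*(-10455 + 3683) = 4213*(-6772) = -28530436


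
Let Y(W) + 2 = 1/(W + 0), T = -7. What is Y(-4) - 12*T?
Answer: 327/4 ≈ 81.750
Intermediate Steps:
Y(W) = -2 + 1/W (Y(W) = -2 + 1/(W + 0) = -2 + 1/W)
Y(-4) - 12*T = (-2 + 1/(-4)) - 12*(-7) = (-2 - ¼) + 84 = -9/4 + 84 = 327/4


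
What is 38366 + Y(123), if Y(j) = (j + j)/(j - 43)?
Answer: 1534763/40 ≈ 38369.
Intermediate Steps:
Y(j) = 2*j/(-43 + j) (Y(j) = (2*j)/(-43 + j) = 2*j/(-43 + j))
38366 + Y(123) = 38366 + 2*123/(-43 + 123) = 38366 + 2*123/80 = 38366 + 2*123*(1/80) = 38366 + 123/40 = 1534763/40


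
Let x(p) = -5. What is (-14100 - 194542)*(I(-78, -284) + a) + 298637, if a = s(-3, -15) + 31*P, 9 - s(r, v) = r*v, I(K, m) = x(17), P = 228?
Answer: -1465828697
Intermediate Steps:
I(K, m) = -5
s(r, v) = 9 - r*v
a = 7032 (a = (9 - 1*(-3)*(-15)) + 31*228 = (9 - 45) + 7068 = -36 + 7068 = 7032)
(-14100 - 194542)*(I(-78, -284) + a) + 298637 = (-14100 - 194542)*(-5 + 7032) + 298637 = -208642*7027 + 298637 = -1466127334 + 298637 = -1465828697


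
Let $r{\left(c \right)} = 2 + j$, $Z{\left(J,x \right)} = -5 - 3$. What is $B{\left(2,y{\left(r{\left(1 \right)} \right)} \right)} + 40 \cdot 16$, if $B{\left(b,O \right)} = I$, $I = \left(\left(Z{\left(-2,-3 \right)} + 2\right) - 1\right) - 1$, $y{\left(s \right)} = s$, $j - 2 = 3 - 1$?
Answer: $632$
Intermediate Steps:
$Z{\left(J,x \right)} = -8$
$j = 4$ ($j = 2 + \left(3 - 1\right) = 2 + 2 = 4$)
$r{\left(c \right)} = 6$ ($r{\left(c \right)} = 2 + 4 = 6$)
$I = -8$ ($I = \left(\left(-8 + 2\right) - 1\right) - 1 = \left(-6 - 1\right) - 1 = -7 - 1 = -8$)
$B{\left(b,O \right)} = -8$
$B{\left(2,y{\left(r{\left(1 \right)} \right)} \right)} + 40 \cdot 16 = -8 + 40 \cdot 16 = -8 + 640 = 632$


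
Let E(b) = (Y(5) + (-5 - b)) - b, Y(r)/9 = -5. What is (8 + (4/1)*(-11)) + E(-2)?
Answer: -82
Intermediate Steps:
Y(r) = -45 (Y(r) = 9*(-5) = -45)
E(b) = -50 - 2*b (E(b) = (-45 + (-5 - b)) - b = (-50 - b) - b = -50 - 2*b)
(8 + (4/1)*(-11)) + E(-2) = (8 + (4/1)*(-11)) + (-50 - 2*(-2)) = (8 + (4*1)*(-11)) + (-50 + 4) = (8 + 4*(-11)) - 46 = (8 - 44) - 46 = -36 - 46 = -82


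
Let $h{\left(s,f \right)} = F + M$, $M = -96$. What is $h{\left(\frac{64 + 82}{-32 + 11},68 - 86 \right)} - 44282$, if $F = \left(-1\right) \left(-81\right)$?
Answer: $-44297$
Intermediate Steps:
$F = 81$
$h{\left(s,f \right)} = -15$ ($h{\left(s,f \right)} = 81 - 96 = -15$)
$h{\left(\frac{64 + 82}{-32 + 11},68 - 86 \right)} - 44282 = -15 - 44282 = -44297$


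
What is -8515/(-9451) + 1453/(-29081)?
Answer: 17991724/21141887 ≈ 0.85100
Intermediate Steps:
-8515/(-9451) + 1453/(-29081) = -8515*(-1/9451) + 1453*(-1/29081) = 655/727 - 1453/29081 = 17991724/21141887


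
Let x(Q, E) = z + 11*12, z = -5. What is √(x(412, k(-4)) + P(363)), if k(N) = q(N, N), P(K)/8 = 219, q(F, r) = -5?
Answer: √1879 ≈ 43.347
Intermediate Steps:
P(K) = 1752 (P(K) = 8*219 = 1752)
k(N) = -5
x(Q, E) = 127 (x(Q, E) = -5 + 11*12 = -5 + 132 = 127)
√(x(412, k(-4)) + P(363)) = √(127 + 1752) = √1879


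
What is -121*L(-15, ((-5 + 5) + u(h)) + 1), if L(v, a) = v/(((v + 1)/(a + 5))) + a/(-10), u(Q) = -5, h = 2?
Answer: -12463/70 ≈ -178.04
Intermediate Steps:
L(v, a) = -a/10 + v*(5 + a)/(1 + v) (L(v, a) = v/(((1 + v)/(5 + a))) + a*(-⅒) = v/(((1 + v)/(5 + a))) - a/10 = v*((5 + a)/(1 + v)) - a/10 = v*(5 + a)/(1 + v) - a/10 = -a/10 + v*(5 + a)/(1 + v))
-121*L(-15, ((-5 + 5) + u(h)) + 1) = -121*(-(((-5 + 5) - 5) + 1) + 50*(-15) + 9*(((-5 + 5) - 5) + 1)*(-15))/(10*(1 - 15)) = -121*(-((0 - 5) + 1) - 750 + 9*((0 - 5) + 1)*(-15))/(10*(-14)) = -121*(-1)*(-(-5 + 1) - 750 + 9*(-5 + 1)*(-15))/(10*14) = -121*(-1)*(-1*(-4) - 750 + 9*(-4)*(-15))/(10*14) = -121*(-1)*(4 - 750 + 540)/(10*14) = -121*(-1)*(-206)/(10*14) = -121*103/70 = -12463/70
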